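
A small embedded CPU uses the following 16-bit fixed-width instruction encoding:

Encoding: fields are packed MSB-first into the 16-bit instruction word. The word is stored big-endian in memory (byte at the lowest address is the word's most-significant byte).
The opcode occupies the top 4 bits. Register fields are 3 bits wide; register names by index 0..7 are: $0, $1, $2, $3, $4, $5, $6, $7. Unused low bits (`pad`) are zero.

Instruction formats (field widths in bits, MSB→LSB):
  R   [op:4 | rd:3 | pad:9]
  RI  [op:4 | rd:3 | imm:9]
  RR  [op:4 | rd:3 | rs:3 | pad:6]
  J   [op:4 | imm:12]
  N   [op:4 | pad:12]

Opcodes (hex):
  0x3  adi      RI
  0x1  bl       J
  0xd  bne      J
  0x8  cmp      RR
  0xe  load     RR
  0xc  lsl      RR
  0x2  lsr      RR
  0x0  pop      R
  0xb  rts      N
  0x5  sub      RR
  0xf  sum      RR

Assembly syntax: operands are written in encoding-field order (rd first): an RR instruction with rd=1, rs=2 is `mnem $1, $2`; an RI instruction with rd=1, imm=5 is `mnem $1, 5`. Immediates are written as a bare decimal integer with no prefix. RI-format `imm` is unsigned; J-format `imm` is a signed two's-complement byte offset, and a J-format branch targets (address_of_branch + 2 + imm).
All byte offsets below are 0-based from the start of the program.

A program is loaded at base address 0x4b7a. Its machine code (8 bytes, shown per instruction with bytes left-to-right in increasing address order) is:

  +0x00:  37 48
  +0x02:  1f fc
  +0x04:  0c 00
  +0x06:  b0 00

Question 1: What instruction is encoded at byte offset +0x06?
rts

@+06  big-endian(b0 00) = 0xb000
  opcode bits[15:12]=0xb: rts/N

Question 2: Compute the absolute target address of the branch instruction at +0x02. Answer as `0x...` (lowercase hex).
[02] 1f fc → 0x1ffc
  op=0x1ffc>>12=0x1 ⇒ bl (J)
  imm: (w>>0)&0xfff=0xffc (s12→-4) → -4
  target = base 0x4b7a + off 0x02 + 2 + imm -4 = 0x4b7a

0x4b7a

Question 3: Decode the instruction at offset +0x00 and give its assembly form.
adi $3, 328

@+00  big-endian(37 48) = 0x3748
  top 4b → 0x3 → adi [RI]
  rd@[11:9]=0x3 ⇒ $3
  imm@[8:0]=0x148 ⇒ 328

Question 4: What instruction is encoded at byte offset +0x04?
pop $6

@+04  big-endian(0c 00) = 0x0c00
  op=0x0c00>>12=0x0 ⇒ pop (R)
  rd@[11:9]=0x6 ⇒ $6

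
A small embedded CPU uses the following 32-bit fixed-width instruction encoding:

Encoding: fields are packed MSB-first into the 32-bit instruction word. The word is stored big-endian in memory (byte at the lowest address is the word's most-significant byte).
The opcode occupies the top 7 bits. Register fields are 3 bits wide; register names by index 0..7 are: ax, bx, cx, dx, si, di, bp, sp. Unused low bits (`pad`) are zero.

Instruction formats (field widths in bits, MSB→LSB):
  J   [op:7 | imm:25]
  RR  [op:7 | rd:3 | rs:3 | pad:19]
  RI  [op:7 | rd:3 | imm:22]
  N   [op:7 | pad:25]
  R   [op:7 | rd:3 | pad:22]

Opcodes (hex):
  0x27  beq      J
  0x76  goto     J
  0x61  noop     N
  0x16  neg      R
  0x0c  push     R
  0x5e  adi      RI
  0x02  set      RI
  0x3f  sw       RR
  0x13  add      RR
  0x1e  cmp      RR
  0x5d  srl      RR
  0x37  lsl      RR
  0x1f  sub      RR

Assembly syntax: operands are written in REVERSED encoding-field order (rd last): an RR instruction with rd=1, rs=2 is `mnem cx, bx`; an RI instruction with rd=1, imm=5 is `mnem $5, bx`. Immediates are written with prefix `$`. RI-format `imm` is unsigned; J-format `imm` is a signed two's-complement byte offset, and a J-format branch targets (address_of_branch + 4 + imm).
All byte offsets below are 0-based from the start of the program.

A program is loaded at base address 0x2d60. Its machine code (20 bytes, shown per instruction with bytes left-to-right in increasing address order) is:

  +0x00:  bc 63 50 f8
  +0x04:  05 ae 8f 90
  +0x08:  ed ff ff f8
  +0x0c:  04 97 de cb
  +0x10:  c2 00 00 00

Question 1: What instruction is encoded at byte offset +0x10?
noop

+0x10: c2 00 00 00 ⇒ word 0xc2000000 (big)
  opcode bits[31:25]=0x61: noop/N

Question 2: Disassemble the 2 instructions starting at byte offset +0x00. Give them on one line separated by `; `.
@+00  big-endian(bc 63 50 f8) = 0xbc6350f8
  top 7b → 0x5e → adi [RI]
  rd: (w>>22)&0x7=0x1 → bx
  imm: (w>>0)&0x3fffff=0x2350f8 → $2314488
@+04  big-endian(05 ae 8f 90) = 0x05ae8f90
  top 7b → 0x2 → set [RI]
  rd: (w>>22)&0x7=0x6 → bp
  imm: (w>>0)&0x3fffff=0x2e8f90 → $3051408

adi $2314488, bx; set $3051408, bp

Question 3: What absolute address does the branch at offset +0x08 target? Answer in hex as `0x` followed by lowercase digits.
0x2d64

[08] ed ff ff f8 → 0xedfffff8
  top 7b → 0x76 → goto [J]
  imm@[24:0]=0x1fffff8 (s25→-8) ⇒ $-8
  target = base 0x2d60 + off 0x08 + 4 + imm -8 = 0x2d64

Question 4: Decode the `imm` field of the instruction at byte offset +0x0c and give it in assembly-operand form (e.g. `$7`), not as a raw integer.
$1564363

@+0c  big-endian(04 97 de cb) = 0x0497decb
  op=0x0497decb>>25=0x2 ⇒ set (RI)
  [24:22] rd=2 = cx
  [21:0] imm=1564363 = $1564363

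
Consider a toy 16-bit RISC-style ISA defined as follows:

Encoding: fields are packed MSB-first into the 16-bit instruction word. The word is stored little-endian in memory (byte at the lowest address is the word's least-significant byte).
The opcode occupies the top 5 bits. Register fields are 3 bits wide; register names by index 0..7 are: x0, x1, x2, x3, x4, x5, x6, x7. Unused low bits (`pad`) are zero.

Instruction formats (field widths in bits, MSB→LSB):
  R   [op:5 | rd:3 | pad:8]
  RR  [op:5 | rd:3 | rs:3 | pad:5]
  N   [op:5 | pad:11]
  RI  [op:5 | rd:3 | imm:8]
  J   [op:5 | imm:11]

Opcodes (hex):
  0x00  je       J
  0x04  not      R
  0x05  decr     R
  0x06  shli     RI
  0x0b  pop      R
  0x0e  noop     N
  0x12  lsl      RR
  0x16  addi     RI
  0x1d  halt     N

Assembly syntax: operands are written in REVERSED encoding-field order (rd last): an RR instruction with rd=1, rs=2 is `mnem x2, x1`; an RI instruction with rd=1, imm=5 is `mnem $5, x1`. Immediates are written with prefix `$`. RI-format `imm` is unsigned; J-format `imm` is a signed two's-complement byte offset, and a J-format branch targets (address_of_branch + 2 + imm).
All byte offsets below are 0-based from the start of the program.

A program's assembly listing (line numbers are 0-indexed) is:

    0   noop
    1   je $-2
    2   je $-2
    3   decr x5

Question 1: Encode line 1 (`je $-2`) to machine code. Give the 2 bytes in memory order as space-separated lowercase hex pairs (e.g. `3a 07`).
fe 07

line 1 (je): pack op=0x0:5|imm=-2:11 = 0x07fe; little→ fe 07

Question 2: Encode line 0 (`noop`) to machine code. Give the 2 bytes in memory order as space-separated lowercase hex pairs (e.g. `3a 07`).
line 0 (noop): pack op=0xe:5|pad=0:11 = 0x7000; little→ 00 70

00 70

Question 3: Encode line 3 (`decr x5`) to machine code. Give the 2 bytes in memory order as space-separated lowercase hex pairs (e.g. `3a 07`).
00 2d

line 3 (decr): pack op=0x5:5|rd=5:3|pad=0:8 = 0x2d00; little→ 00 2d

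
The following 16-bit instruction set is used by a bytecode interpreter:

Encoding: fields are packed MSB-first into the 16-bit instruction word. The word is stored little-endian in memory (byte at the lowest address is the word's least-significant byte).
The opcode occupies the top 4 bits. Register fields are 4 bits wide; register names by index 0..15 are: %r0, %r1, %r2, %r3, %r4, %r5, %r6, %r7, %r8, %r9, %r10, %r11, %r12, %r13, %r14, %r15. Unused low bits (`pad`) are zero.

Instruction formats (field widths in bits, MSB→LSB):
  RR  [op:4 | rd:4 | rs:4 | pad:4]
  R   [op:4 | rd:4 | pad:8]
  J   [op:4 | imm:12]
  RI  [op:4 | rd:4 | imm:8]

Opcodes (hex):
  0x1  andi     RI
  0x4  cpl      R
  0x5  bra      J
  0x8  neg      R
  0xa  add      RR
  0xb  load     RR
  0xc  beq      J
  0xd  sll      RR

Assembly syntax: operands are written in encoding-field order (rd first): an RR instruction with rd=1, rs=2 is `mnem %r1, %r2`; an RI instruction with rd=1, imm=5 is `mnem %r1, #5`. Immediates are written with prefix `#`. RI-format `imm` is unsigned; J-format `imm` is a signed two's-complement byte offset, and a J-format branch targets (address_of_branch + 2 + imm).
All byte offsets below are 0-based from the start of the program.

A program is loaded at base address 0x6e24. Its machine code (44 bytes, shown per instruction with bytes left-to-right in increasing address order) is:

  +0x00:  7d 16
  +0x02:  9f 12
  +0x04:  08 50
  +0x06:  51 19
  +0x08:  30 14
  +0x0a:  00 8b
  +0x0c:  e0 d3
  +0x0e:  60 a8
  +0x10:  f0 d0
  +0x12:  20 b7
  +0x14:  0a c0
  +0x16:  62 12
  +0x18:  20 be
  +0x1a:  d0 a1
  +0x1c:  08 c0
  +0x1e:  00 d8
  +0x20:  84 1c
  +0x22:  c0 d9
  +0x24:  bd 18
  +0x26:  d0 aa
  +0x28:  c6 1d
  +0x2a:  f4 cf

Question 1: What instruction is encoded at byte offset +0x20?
andi %r12, #132

[20] 84 1c → 0x1c84
  top 4b → 0x1 → andi [RI]
  rd@[11:8]=0xc ⇒ %r12
  imm@[7:0]=0x84 ⇒ #132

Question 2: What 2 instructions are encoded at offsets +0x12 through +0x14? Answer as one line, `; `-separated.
load %r7, %r2; beq #10

[12] 20 b7 → 0xb720
  op=0xb720>>12=0xb ⇒ load (RR)
  rd: (w>>8)&0xf=0x7 → %r7
  rs: (w>>4)&0xf=0x2 → %r2
[14] 0a c0 → 0xc00a
  op=0xc00a>>12=0xc ⇒ beq (J)
  imm: (w>>0)&0xfff=0xa → #10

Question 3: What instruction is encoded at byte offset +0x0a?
+0x0a: 00 8b ⇒ word 0x8b00 (little)
  op=0x8b00>>12=0x8 ⇒ neg (R)
  rd@[11:8]=0xb ⇒ %r11

neg %r11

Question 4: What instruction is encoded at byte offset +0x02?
andi %r2, #159

+0x02: 9f 12 ⇒ word 0x129f (little)
  op=0x129f>>12=0x1 ⇒ andi (RI)
  rd@[11:8]=0x2 ⇒ %r2
  imm@[7:0]=0x9f ⇒ #159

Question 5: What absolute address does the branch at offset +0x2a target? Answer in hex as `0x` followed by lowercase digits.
0x6e44

@+2a  little-endian(f4 cf) = 0xcff4
  opcode bits[15:12]=0xc: beq/J
  [11:0] imm=4084 (s12→-12) = #-12
  target = base 0x6e24 + off 0x2a + 2 + imm -12 = 0x6e44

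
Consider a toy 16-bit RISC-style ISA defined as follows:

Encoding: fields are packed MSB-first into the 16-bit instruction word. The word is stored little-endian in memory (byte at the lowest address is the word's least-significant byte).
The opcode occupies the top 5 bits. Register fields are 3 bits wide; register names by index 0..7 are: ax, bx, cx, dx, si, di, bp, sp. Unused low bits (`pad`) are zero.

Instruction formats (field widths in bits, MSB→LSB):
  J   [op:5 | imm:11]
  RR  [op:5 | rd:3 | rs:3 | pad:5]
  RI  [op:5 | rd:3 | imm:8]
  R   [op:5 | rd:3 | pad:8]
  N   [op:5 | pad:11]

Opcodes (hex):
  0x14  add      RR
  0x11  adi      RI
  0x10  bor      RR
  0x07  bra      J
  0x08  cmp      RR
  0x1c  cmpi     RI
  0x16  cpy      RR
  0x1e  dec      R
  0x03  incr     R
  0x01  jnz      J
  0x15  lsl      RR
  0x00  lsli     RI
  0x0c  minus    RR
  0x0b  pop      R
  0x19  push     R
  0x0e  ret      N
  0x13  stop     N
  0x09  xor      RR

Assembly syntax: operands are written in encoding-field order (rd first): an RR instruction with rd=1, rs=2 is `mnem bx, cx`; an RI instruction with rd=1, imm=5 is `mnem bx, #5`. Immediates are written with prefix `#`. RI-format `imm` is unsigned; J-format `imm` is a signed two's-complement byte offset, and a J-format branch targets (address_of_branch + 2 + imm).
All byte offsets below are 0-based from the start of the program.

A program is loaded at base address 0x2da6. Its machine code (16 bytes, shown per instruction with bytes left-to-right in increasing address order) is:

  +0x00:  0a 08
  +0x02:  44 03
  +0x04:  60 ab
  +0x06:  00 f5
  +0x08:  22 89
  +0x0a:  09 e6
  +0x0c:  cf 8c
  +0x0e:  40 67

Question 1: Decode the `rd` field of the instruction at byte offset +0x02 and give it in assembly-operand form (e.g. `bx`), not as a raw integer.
dx

@+02  little-endian(44 03) = 0x0344
  top 5b → 0x0 → lsli [RI]
  [10:8] rd=3 = dx
  [7:0] imm=68 = #68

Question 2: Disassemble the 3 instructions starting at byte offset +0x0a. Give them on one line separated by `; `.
[0a] 09 e6 → 0xe609
  opcode bits[15:11]=0x1c: cmpi/RI
  rd: (w>>8)&0x7=0x6 → bp
  imm: (w>>0)&0xff=0x9 → #9
[0c] cf 8c → 0x8ccf
  opcode bits[15:11]=0x11: adi/RI
  rd: (w>>8)&0x7=0x4 → si
  imm: (w>>0)&0xff=0xcf → #207
[0e] 40 67 → 0x6740
  opcode bits[15:11]=0xc: minus/RR
  rd: (w>>8)&0x7=0x7 → sp
  rs: (w>>5)&0x7=0x2 → cx

cmpi bp, #9; adi si, #207; minus sp, cx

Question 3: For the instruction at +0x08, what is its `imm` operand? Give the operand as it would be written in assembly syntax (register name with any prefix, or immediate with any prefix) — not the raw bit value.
#34

off 0x08: read 22 89 as little → 0x8922
  top 5b → 0x11 → adi [RI]
  rd: (w>>8)&0x7=0x1 → bx
  imm: (w>>0)&0xff=0x22 → #34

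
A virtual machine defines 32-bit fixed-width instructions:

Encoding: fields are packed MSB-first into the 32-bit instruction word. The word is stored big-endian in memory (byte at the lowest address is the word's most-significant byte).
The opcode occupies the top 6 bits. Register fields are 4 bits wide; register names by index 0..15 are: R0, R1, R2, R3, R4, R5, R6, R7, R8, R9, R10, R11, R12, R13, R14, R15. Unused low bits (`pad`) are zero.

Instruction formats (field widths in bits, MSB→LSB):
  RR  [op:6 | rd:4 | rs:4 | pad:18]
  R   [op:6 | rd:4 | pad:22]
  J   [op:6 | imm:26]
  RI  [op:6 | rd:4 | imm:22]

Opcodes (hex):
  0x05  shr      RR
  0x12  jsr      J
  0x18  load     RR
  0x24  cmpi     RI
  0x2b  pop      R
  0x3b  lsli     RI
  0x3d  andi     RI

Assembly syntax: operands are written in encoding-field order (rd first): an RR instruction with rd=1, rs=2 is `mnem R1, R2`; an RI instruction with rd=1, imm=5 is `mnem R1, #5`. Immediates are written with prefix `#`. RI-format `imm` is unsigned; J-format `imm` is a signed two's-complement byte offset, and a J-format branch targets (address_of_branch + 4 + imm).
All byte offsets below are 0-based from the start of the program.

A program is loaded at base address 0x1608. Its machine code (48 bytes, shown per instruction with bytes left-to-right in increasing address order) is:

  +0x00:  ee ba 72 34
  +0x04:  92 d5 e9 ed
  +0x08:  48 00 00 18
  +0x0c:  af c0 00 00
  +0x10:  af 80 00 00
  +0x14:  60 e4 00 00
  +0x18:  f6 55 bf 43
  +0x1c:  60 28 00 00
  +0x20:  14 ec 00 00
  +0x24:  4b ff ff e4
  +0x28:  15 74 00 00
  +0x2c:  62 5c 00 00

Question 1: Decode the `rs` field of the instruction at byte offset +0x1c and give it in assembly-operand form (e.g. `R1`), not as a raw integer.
R10

off 0x1c: read 60 28 00 00 as big → 0x60280000
  op=0x60280000>>26=0x18 ⇒ load (RR)
  rd@[25:22]=0x0 ⇒ R0
  rs@[21:18]=0xa ⇒ R10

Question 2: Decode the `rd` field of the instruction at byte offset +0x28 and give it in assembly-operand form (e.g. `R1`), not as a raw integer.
+0x28: 15 74 00 00 ⇒ word 0x15740000 (big)
  top 6b → 0x5 → shr [RR]
  [25:22] rd=5 = R5
  [21:18] rs=13 = R13

R5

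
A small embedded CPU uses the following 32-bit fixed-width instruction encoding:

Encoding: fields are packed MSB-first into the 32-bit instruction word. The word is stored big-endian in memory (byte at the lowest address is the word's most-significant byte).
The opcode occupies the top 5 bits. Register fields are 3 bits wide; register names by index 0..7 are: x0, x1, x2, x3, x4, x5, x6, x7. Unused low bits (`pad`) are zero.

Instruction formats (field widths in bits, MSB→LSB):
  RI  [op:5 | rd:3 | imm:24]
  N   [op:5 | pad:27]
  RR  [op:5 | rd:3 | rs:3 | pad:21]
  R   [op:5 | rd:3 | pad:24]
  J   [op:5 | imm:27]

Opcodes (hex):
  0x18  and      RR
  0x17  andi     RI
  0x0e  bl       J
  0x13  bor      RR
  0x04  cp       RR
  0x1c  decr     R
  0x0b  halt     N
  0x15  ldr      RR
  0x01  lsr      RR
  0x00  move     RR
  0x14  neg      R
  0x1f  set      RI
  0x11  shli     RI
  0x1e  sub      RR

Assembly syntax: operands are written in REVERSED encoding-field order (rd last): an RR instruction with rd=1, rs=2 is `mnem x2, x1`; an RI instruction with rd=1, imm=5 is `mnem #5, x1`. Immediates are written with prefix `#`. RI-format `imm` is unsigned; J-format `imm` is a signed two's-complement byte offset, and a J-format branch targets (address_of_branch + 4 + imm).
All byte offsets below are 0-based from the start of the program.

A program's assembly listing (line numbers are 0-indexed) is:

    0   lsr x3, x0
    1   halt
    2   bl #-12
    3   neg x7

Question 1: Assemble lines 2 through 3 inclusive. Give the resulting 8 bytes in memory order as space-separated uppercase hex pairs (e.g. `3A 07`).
L2: bl op=0xe:5|imm=-12:27 ⇒ 0x77fffff4 ⇒ big 77 ff ff f4
L3: neg op=0x14:5|rd=7:3|pad=0:24 ⇒ 0xa7000000 ⇒ big a7 00 00 00

77 FF FF F4 A7 00 00 00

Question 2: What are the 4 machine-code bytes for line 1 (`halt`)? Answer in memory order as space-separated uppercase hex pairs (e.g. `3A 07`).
L1: halt op=0xb:5|pad=0:27 ⇒ 0x58000000 ⇒ big 58 00 00 00

58 00 00 00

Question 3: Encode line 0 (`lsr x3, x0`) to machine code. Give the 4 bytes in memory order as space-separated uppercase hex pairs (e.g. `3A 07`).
line 0 (lsr): pack op=0x1:5|rd=0:3|rs=3:3|pad=0:21 = 0x08600000; big→ 08 60 00 00

08 60 00 00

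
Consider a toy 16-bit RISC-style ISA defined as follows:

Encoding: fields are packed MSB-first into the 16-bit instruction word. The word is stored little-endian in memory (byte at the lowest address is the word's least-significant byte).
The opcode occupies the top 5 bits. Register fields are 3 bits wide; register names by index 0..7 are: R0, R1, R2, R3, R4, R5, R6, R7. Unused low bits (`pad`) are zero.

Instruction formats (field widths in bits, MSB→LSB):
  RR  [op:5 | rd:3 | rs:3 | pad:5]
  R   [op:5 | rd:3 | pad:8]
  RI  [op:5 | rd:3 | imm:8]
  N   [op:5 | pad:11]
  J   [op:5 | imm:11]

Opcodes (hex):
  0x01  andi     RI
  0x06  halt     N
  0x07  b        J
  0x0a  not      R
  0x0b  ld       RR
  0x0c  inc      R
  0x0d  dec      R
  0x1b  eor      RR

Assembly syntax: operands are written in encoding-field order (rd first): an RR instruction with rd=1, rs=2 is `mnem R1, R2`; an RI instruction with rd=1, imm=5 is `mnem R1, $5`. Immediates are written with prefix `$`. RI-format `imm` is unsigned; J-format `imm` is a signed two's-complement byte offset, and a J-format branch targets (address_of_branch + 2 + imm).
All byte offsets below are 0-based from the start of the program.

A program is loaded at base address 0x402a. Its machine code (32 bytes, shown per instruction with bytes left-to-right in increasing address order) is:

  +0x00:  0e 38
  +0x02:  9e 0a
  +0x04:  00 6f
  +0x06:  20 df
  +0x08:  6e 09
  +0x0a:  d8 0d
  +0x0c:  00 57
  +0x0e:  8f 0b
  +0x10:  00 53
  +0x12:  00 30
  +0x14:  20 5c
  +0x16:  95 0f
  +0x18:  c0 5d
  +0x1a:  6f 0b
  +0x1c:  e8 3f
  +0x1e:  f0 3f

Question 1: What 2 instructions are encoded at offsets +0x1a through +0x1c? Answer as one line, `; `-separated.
@+1a  little-endian(6f 0b) = 0x0b6f
  top 5b → 0x1 → andi [RI]
  [10:8] rd=3 = R3
  [7:0] imm=111 = $111
@+1c  little-endian(e8 3f) = 0x3fe8
  top 5b → 0x7 → b [J]
  [10:0] imm=2024 (s11→-24) = $-24

andi R3, $111; b $-24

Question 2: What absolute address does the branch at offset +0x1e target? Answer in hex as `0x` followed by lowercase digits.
0x403a

[1e] f0 3f → 0x3ff0
  top 5b → 0x7 → b [J]
  imm: (w>>0)&0x7ff=0x7f0 (s11→-16) → $-16
  target = base 0x402a + off 0x1e + 2 + imm -16 = 0x403a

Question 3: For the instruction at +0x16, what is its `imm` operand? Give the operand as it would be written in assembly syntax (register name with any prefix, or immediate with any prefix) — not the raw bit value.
$149

off 0x16: read 95 0f as little → 0x0f95
  top 5b → 0x1 → andi [RI]
  [10:8] rd=7 = R7
  [7:0] imm=149 = $149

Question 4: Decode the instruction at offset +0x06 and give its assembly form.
eor R7, R1

off 0x06: read 20 df as little → 0xdf20
  top 5b → 0x1b → eor [RR]
  rd: (w>>8)&0x7=0x7 → R7
  rs: (w>>5)&0x7=0x1 → R1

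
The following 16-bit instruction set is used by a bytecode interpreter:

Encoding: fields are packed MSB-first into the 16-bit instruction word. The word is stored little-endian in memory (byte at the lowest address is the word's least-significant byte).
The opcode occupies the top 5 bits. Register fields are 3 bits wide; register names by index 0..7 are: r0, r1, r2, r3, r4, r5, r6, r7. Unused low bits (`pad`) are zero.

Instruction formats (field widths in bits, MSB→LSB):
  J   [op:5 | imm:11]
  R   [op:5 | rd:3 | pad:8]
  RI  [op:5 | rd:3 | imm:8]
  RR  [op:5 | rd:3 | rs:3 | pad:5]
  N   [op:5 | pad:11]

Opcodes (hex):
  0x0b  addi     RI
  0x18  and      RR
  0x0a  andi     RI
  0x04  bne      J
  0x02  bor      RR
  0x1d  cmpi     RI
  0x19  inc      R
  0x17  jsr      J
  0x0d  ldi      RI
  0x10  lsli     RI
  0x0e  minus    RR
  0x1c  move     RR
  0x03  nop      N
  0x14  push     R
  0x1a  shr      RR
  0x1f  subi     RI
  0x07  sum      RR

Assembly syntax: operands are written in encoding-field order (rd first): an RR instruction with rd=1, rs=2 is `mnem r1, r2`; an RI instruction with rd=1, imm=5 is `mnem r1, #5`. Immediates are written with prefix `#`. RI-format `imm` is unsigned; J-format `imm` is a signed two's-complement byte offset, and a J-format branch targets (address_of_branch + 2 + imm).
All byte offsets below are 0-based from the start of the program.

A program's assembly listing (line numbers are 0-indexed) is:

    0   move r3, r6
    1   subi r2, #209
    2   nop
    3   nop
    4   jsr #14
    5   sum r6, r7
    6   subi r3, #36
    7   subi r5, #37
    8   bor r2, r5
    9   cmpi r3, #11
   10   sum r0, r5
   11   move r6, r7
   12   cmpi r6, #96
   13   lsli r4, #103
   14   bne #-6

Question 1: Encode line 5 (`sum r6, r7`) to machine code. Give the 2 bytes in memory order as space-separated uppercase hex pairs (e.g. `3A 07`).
E0 3E

L5: sum op=0x7:5|rd=6:3|rs=7:3|pad=0:5 ⇒ 0x3ee0 ⇒ little e0 3e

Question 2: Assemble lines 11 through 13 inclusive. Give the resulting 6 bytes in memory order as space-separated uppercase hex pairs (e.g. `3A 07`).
E0 E6 60 EE 67 84

11. move fields op=0x1c:5|rd=6:3|rs=7:3|pad=0:5 → word e6e0h → e0 e6
12. cmpi fields op=0x1d:5|rd=6:3|imm=96:8 → word ee60h → 60 ee
13. lsli fields op=0x10:5|rd=4:3|imm=103:8 → word 8467h → 67 84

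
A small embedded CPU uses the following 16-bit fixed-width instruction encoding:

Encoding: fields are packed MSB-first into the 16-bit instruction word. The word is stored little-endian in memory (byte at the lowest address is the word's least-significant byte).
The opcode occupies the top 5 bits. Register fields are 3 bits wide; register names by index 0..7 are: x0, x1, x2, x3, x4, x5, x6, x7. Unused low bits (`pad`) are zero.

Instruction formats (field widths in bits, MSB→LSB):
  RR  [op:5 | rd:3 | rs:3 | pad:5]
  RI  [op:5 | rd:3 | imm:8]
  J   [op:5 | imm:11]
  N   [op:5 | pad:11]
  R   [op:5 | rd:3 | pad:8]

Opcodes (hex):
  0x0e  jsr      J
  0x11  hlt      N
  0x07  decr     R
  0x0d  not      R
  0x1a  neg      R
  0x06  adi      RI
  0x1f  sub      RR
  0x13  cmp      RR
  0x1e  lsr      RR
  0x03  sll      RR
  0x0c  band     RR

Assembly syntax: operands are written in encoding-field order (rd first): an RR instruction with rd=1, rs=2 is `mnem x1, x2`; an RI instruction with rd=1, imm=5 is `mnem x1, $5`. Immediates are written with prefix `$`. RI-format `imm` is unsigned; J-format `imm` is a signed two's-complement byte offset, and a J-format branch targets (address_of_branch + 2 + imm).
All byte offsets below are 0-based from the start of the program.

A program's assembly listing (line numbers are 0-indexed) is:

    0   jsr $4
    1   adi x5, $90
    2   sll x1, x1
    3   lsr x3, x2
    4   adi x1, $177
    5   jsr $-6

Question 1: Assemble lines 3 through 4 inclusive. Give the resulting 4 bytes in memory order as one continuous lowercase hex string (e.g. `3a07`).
3. lsr fields op=0x1e:5|rd=3:3|rs=2:3|pad=0:5 → word f340h → 40 f3
4. adi fields op=0x6:5|rd=1:3|imm=177:8 → word 31b1h → b1 31

40f3b131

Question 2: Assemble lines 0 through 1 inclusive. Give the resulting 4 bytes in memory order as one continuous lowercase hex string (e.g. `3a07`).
0. jsr fields op=0xe:5|imm=4:11 → word 7004h → 04 70
1. adi fields op=0x6:5|rd=5:3|imm=90:8 → word 355ah → 5a 35

04705a35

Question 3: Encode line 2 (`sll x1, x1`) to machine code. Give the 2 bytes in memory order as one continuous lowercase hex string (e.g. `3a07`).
2019

line 2 (sll): pack op=0x3:5|rd=1:3|rs=1:3|pad=0:5 = 0x1920; little→ 20 19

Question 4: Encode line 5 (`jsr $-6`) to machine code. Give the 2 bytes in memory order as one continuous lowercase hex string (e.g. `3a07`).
fa77

line 5 (jsr): pack op=0xe:5|imm=-6:11 = 0x77fa; little→ fa 77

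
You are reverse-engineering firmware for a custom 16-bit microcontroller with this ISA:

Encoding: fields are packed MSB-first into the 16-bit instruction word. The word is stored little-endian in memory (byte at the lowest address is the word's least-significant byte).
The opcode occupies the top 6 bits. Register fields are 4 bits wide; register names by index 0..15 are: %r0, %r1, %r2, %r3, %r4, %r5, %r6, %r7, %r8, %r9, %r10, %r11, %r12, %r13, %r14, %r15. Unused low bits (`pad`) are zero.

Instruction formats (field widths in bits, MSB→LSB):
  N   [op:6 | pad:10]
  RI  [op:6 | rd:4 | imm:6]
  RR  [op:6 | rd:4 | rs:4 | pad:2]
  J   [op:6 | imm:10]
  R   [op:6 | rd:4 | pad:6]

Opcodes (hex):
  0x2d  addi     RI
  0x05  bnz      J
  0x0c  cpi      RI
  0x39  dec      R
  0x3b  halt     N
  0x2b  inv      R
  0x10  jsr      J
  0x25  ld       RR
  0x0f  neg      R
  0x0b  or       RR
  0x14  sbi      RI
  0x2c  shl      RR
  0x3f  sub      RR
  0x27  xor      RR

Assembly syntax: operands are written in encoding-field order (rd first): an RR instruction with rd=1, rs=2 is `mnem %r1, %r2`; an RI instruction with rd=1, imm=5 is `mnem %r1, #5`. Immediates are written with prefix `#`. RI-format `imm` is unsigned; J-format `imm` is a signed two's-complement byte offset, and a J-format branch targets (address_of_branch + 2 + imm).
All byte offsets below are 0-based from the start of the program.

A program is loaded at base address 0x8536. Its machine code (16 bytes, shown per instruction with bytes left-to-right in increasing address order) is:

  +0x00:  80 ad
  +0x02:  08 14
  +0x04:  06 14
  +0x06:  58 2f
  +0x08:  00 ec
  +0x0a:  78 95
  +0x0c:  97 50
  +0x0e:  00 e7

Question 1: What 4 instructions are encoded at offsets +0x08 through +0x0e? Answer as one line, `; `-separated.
@+08  little-endian(00 ec) = 0xec00
  top 6b → 0x3b → halt [N]
@+0a  little-endian(78 95) = 0x9578
  top 6b → 0x25 → ld [RR]
  rd: (w>>6)&0xf=0x5 → %r5
  rs: (w>>2)&0xf=0xe → %r14
@+0c  little-endian(97 50) = 0x5097
  top 6b → 0x14 → sbi [RI]
  rd: (w>>6)&0xf=0x2 → %r2
  imm: (w>>0)&0x3f=0x17 → #23
@+0e  little-endian(00 e7) = 0xe700
  top 6b → 0x39 → dec [R]
  rd: (w>>6)&0xf=0xc → %r12

halt; ld %r5, %r14; sbi %r2, #23; dec %r12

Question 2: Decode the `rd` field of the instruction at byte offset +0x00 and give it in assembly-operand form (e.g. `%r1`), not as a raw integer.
%r6

@+00  little-endian(80 ad) = 0xad80
  op=0xad80>>10=0x2b ⇒ inv (R)
  rd: (w>>6)&0xf=0x6 → %r6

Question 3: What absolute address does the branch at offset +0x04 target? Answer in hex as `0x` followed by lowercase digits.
0x8542

@+04  little-endian(06 14) = 0x1406
  top 6b → 0x5 → bnz [J]
  [9:0] imm=6 = #6
  target = base 0x8536 + off 0x04 + 2 + imm 6 = 0x8542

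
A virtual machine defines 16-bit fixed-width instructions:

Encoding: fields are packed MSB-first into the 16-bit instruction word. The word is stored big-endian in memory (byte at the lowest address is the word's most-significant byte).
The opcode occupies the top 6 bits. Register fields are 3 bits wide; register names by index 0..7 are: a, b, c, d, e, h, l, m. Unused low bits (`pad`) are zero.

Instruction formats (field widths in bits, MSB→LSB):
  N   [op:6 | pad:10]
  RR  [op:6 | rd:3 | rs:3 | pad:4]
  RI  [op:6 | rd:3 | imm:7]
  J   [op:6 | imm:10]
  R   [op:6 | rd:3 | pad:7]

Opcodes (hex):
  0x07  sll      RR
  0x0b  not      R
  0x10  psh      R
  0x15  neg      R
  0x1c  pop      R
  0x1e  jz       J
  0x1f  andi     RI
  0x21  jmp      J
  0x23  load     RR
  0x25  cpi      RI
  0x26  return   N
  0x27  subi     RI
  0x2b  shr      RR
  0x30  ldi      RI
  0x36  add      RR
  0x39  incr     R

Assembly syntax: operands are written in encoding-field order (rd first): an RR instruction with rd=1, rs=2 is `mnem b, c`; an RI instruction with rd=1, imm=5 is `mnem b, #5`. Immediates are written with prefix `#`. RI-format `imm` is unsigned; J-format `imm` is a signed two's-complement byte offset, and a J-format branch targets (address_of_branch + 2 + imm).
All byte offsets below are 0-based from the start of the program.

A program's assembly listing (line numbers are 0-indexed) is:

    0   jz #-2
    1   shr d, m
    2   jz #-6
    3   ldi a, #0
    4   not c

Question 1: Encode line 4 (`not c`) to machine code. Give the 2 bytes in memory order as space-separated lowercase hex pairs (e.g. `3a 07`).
2d 00

line 4 (not): pack op=0xb:6|rd=2:3|pad=0:7 = 0x2d00; big→ 2d 00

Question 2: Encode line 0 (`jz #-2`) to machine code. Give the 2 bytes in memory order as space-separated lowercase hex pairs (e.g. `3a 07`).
7b fe

line 0 (jz): pack op=0x1e:6|imm=-2:10 = 0x7bfe; big→ 7b fe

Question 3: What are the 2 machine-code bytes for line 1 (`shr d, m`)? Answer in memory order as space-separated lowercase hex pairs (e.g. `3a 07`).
ad f0

line 1 (shr): pack op=0x2b:6|rd=3:3|rs=7:3|pad=0:4 = 0xadf0; big→ ad f0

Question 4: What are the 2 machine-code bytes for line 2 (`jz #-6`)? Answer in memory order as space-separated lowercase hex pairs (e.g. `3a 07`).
7b fa

L2: jz op=0x1e:6|imm=-6:10 ⇒ 0x7bfa ⇒ big 7b fa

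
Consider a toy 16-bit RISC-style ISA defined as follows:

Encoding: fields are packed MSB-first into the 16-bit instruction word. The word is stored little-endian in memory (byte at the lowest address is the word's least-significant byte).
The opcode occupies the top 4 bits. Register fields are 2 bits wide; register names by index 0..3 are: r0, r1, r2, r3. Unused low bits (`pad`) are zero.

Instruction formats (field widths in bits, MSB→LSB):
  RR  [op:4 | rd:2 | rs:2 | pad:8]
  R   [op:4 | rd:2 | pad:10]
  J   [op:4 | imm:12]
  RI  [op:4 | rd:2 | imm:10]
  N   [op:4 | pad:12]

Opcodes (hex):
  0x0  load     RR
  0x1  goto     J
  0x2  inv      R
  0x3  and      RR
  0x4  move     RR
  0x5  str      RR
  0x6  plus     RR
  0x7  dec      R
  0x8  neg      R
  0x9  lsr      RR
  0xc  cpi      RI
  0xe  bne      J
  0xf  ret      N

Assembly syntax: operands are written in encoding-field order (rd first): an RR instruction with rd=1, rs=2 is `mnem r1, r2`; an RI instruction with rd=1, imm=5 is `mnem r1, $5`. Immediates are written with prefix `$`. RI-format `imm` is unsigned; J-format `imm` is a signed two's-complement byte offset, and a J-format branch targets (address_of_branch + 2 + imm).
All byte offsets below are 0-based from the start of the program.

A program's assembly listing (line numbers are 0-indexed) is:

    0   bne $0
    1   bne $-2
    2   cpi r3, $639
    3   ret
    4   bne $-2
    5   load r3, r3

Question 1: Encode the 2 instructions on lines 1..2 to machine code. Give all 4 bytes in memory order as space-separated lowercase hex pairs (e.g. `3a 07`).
fe ef 7f ce

1. bne fields op=0xe:4|imm=-2:12 → word effeh → fe ef
2. cpi fields op=0xc:4|rd=3:2|imm=639:10 → word ce7fh → 7f ce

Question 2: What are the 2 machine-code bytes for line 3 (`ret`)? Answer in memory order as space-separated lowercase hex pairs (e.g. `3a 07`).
L3: ret op=0xf:4|pad=0:12 ⇒ 0xf000 ⇒ little 00 f0

00 f0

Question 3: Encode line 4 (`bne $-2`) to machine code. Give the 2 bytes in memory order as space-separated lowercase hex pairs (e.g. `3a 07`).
fe ef

line 4 (bne): pack op=0xe:4|imm=-2:12 = 0xeffe; little→ fe ef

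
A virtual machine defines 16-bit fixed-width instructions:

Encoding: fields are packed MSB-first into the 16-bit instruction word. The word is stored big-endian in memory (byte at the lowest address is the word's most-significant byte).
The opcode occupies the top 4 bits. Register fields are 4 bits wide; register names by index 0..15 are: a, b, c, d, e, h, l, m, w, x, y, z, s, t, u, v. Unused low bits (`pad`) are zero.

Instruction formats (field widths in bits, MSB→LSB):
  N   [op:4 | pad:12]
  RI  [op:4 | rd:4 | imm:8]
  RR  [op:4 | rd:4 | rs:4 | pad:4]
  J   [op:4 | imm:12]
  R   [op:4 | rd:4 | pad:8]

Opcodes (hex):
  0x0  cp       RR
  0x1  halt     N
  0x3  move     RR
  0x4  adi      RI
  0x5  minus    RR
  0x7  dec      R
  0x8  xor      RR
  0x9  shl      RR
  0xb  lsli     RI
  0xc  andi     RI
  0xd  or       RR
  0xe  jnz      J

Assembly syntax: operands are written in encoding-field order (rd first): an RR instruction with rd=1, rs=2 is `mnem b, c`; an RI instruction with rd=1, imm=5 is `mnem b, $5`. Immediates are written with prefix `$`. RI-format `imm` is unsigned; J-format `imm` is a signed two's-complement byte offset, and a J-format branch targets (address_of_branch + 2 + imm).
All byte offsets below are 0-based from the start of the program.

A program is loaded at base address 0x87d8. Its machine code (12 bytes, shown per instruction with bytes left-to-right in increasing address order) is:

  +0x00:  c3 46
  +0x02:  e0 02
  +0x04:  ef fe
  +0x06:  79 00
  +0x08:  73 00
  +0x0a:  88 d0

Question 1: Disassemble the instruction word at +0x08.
dec d

[08] 73 00 → 0x7300
  op=0x7300>>12=0x7 ⇒ dec (R)
  rd@[11:8]=0x3 ⇒ d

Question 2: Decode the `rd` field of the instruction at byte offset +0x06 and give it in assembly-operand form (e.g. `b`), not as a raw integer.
x

[06] 79 00 → 0x7900
  op=0x7900>>12=0x7 ⇒ dec (R)
  [11:8] rd=9 = x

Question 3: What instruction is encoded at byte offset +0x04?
[04] ef fe → 0xeffe
  op=0xeffe>>12=0xe ⇒ jnz (J)
  imm: (w>>0)&0xfff=0xffe (s12→-2) → $-2

jnz $-2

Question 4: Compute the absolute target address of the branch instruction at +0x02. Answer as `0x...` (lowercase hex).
0x87de

@+02  big-endian(e0 02) = 0xe002
  top 4b → 0xe → jnz [J]
  [11:0] imm=2 = $2
  target = base 0x87d8 + off 0x02 + 2 + imm 2 = 0x87de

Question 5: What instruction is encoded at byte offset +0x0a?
xor w, t

@+0a  big-endian(88 d0) = 0x88d0
  top 4b → 0x8 → xor [RR]
  rd: (w>>8)&0xf=0x8 → w
  rs: (w>>4)&0xf=0xd → t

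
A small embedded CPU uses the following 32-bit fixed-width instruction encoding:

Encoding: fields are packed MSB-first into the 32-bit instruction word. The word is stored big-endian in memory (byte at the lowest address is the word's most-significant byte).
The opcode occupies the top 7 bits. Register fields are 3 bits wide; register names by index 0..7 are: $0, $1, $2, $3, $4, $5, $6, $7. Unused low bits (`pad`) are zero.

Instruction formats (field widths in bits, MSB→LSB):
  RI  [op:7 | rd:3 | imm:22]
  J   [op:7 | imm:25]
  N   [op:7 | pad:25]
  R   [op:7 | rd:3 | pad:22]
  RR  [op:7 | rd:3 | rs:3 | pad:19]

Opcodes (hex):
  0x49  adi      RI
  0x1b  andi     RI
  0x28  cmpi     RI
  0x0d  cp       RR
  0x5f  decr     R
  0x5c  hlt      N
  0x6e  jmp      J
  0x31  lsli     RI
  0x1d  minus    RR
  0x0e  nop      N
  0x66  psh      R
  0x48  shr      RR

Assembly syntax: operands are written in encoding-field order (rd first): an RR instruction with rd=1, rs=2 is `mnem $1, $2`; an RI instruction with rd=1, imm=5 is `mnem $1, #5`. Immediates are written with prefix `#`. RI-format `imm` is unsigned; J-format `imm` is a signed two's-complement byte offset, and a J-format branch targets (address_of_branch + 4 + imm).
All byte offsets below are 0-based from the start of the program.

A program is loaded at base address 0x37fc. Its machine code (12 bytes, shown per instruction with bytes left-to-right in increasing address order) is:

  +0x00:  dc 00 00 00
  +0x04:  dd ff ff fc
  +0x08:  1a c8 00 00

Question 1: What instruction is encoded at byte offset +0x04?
jmp #-4

off 0x04: read dd ff ff fc as big → 0xddfffffc
  top 7b → 0x6e → jmp [J]
  imm@[24:0]=0x1fffffc (s25→-4) ⇒ #-4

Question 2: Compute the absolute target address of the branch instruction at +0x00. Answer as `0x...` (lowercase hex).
0x3800

off 0x00: read dc 00 00 00 as big → 0xdc000000
  opcode bits[31:25]=0x6e: jmp/J
  imm@[24:0]=0x0 ⇒ #0
  target = base 0x37fc + off 0x00 + 4 + imm 0 = 0x3800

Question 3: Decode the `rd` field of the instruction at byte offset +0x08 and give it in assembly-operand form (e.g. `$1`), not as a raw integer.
@+08  big-endian(1a c8 00 00) = 0x1ac80000
  opcode bits[31:25]=0xd: cp/RR
  rd: (w>>22)&0x7=0x3 → $3
  rs: (w>>19)&0x7=0x1 → $1

$3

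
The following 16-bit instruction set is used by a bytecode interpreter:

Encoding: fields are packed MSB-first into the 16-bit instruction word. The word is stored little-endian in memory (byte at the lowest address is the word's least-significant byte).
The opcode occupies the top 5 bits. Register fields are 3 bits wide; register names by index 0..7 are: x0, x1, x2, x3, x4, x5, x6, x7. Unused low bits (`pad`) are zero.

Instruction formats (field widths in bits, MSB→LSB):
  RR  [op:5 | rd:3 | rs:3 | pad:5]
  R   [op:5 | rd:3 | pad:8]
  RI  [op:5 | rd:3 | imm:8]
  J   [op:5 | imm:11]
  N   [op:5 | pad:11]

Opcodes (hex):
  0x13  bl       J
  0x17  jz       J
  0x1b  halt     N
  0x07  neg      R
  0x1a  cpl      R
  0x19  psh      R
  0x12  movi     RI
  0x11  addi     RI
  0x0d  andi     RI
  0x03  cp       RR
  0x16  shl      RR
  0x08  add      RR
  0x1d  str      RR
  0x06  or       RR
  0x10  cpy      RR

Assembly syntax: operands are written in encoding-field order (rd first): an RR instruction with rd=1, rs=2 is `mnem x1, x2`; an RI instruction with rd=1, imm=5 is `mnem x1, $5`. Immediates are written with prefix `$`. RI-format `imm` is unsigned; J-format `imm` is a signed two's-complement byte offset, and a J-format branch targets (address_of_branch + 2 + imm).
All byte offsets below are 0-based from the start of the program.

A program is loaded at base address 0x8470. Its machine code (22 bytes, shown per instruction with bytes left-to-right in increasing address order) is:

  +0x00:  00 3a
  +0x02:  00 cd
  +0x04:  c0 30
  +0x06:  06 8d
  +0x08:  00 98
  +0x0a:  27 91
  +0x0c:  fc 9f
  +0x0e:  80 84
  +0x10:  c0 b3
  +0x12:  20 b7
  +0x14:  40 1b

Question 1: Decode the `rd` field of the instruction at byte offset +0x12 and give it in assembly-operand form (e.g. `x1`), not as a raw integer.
x7

[12] 20 b7 → 0xb720
  opcode bits[15:11]=0x16: shl/RR
  rd: (w>>8)&0x7=0x7 → x7
  rs: (w>>5)&0x7=0x1 → x1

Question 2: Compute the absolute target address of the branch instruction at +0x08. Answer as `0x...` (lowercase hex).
0x847a

[08] 00 98 → 0x9800
  top 5b → 0x13 → bl [J]
  imm@[10:0]=0x0 ⇒ $0
  target = base 0x8470 + off 0x08 + 2 + imm 0 = 0x847a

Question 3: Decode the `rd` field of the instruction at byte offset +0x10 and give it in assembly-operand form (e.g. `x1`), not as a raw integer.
[10] c0 b3 → 0xb3c0
  top 5b → 0x16 → shl [RR]
  [10:8] rd=3 = x3
  [7:5] rs=6 = x6

x3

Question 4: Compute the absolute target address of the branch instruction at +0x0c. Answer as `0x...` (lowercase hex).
0x847a

off 0x0c: read fc 9f as little → 0x9ffc
  opcode bits[15:11]=0x13: bl/J
  imm: (w>>0)&0x7ff=0x7fc (s11→-4) → $-4
  target = base 0x8470 + off 0x0c + 2 + imm -4 = 0x847a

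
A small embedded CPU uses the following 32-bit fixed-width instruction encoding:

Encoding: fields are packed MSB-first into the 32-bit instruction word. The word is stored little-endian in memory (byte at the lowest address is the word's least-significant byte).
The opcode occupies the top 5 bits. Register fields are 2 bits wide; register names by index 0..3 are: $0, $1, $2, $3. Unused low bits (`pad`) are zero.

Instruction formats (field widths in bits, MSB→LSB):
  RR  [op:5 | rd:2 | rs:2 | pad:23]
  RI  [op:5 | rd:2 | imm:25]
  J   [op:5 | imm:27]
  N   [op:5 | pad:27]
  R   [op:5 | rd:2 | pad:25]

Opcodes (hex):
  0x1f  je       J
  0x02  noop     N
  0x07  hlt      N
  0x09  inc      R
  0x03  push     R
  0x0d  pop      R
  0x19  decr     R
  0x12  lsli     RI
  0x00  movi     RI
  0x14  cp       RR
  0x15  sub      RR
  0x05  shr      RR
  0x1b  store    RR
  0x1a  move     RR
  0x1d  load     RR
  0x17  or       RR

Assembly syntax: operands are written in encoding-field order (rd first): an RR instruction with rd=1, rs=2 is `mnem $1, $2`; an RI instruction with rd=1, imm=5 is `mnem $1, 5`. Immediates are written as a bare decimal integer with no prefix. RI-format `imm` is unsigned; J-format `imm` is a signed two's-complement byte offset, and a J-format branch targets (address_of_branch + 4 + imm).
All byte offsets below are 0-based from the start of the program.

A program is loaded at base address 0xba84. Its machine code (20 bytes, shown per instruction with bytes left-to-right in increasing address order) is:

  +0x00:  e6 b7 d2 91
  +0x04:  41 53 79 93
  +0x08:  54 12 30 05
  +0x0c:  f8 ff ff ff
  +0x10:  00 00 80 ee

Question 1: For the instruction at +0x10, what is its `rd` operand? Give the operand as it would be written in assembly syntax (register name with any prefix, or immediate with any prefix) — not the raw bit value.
[10] 00 00 80 ee → 0xee800000
  opcode bits[31:27]=0x1d: load/RR
  rd@[26:25]=0x3 ⇒ $3
  rs@[24:23]=0x1 ⇒ $1

$3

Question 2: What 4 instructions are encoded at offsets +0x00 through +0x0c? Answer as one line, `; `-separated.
off 0x00: read e6 b7 d2 91 as little → 0x91d2b7e6
  top 5b → 0x12 → lsli [RI]
  [26:25] rd=0 = $0
  [24:0] imm=30586854 = 30586854
off 0x04: read 41 53 79 93 as little → 0x93795341
  top 5b → 0x12 → lsli [RI]
  [26:25] rd=1 = $1
  [24:0] imm=24728385 = 24728385
off 0x08: read 54 12 30 05 as little → 0x05301254
  top 5b → 0x0 → movi [RI]
  [26:25] rd=2 = $2
  [24:0] imm=19927636 = 19927636
off 0x0c: read f8 ff ff ff as little → 0xfffffff8
  top 5b → 0x1f → je [J]
  [26:0] imm=134217720 (s27→-8) = -8

lsli $0, 30586854; lsli $1, 24728385; movi $2, 19927636; je -8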